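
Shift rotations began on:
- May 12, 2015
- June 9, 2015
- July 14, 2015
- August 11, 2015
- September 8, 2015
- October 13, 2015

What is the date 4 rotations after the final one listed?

February 9, 2016

All dates are Tuesdays, 28, 35, 28, 28, 35 days apart.
Specifically, the 2nd Tuesday of each month.
2nd Tuesday of November 2015: November 10, 2015.
December 2015 — 2nd Tuesday is December 8, 2015.
2nd Tuesday of January 2016: January 12, 2016.
2nd Tuesday of February 2016: February 9, 2016.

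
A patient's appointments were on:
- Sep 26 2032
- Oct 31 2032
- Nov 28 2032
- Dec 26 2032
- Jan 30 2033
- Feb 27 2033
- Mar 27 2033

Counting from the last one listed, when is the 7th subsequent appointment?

Every date is a Sunday; gaps 35, 28, 28, 35, 28, 28 days.
Each is the last Sunday of its month (at least one falls on the 29th or later, ruling out '4th Sunday').
April 2033 ends with Sunday Apr 24 2033.
Last Sunday of May 2033: May 29 2033.
June 2033 ends with Sunday Jun 26 2033.
July 2033 ends with Sunday Jul 31 2033.
Last Sunday of August 2033: Aug 28 2033.
September 2033 ends with Sunday Sep 25 2033.
Last Sunday of October 2033: Oct 30 2033.

Oct 30 2033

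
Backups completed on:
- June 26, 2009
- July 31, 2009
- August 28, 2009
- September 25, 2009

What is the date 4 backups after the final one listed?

January 29, 2010

These are Fridays with 35, 28, 28-day gaps.
Each is the final Friday of its month — July 31, 2009 is past the 28th, so '4th Friday' doesn't fit.
Last Friday of October 2009: October 30, 2009.
November 2009 ends with Friday November 27, 2009.
December 2009 ends with Friday December 25, 2009.
Last Friday of January 2010: January 29, 2010.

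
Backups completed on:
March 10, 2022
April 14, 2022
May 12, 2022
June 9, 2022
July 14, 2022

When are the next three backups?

Gaps: 35, 28, 28, 35 days — a mix of 28 and 35. Every date is a Thursday.
Each is the 2nd Thursday of its month.
August 2022 — 2nd Thursday is August 11, 2022.
2nd Thursday of September 2022: September 8, 2022.
2nd Thursday of October 2022: October 13, 2022.

August 11, 2022; September 8, 2022; October 13, 2022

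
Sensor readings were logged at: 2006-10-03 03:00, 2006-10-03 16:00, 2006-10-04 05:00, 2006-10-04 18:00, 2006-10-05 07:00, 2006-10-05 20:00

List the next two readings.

The interval is a steady 13 hours (13, 13, 13, 13, 13).
2006-10-05 20:00 + 13 h = 2006-10-06 09:00.
2006-10-06 09:00 + 13 h = 2006-10-06 22:00.

2006-10-06 09:00, 2006-10-06 22:00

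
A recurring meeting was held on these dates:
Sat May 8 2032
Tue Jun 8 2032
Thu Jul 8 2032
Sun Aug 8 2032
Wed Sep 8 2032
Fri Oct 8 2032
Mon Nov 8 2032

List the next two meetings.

Each date is the 8th; the gaps (31, 30, 31, 31, 30, 31) track the month lengths.
The rule is the 8th of each month.
December 2032: Wed Dec 8 2032.
January 2033: Sat Jan 8 2033.

Wed Dec 8 2032, Sat Jan 8 2033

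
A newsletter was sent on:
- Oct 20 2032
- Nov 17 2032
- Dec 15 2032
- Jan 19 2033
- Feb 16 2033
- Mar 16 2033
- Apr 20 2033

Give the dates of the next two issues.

All dates are Wednesdays, 28, 28, 35, 28, 28, 35 days apart.
Specifically, the 3rd Wednesday of each month.
May 2033 — 3rd Wednesday is May 18 2033.
3rd Wednesday of June 2033: Jun 15 2033.

May 18 2033, Jun 15 2033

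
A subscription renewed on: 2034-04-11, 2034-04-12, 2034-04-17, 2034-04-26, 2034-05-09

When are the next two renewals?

The spacing grows by 4 each time: 1, 5, 9, 13 days.
Next gap: 17 days. 2034-05-09 + 17 days = 2034-05-26.
Next gap: 21 days. 2034-05-26 + 21 days = 2034-06-16.

2034-05-26, 2034-06-16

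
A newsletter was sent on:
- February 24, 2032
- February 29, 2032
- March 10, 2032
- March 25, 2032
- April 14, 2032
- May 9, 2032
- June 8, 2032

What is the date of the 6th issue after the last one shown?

The spacing grows by 5 each time: 5, 10, 15, 20, 25, 30 days.
Next gap: 35 days. June 8, 2032 + 35 days = July 13, 2032.
Next gap: 40 days. July 13, 2032 + 40 days = August 22, 2032.
Next gap: 45 days. August 22, 2032 + 45 days = October 6, 2032.
Next gap: 50 days. October 6, 2032 + 50 days = November 25, 2032.
Next gap: 55 days. November 25, 2032 + 55 days = January 19, 2033.
Next gap: 60 days. January 19, 2033 + 60 days = March 20, 2033.

March 20, 2033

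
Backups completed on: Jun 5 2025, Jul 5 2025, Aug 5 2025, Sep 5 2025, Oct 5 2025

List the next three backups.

The day-of-month is always 5 (30, 31, 31, 30 days between events).
So this recurs on the 5th of each month.
Next: November 2025 → Nov 5 2025.
Next: December 2025 → Dec 5 2025.
January 2026: Jan 5 2026.

Nov 5 2025, Dec 5 2025, Jan 5 2026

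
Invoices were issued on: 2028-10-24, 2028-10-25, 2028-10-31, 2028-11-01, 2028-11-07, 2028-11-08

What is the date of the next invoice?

Gaps: 1, 6, 1, 6, 1 days — not constant, but cyclic with period 2.
The events fall on every Tuesday and Wednesday.
Next Tuesday: 2028-11-14.

2028-11-14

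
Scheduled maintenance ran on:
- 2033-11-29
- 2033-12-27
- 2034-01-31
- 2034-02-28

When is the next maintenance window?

2034-03-28

Every date is a Tuesday; gaps 28, 35, 28 days.
Each is the last Tuesday of its month (at least one falls on the 29th or later, ruling out '4th Tuesday').
Last Tuesday of March 2034: 2034-03-28.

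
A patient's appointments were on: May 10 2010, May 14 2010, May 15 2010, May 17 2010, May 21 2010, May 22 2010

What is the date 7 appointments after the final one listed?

Jun 7 2010

Gaps: 4, 1, 2, 4, 1 days — not constant, but cyclic with period 3.
The events fall on every Monday, Friday and Saturday.
Next Monday: May 24 2010.
The following Friday is May 28 2010.
The following Saturday is May 29 2010.
The following Monday is May 31 2010.
The following Friday is Jun 4 2010.
Next Saturday: Jun 5 2010.
Next Monday: Jun 7 2010.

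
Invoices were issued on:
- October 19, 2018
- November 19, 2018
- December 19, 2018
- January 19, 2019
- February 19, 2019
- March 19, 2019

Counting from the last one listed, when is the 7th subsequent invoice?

Gaps: 31, 30, 31, 31, 28 days — not constant. Every event is on the 19th of the month.
Pattern: the 19th of each month.
Next: April 2019 → April 19, 2019.
Next: May 2019 → May 19, 2019.
June 2019: June 19, 2019.
Next: July 2019 → July 19, 2019.
Next: August 2019 → August 19, 2019.
Next: September 2019 → September 19, 2019.
Next: October 2019 → October 19, 2019.

October 19, 2019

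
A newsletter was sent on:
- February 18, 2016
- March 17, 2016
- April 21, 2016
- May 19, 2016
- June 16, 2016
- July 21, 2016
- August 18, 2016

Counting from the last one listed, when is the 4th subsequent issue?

December 15, 2016

Gaps: 28, 35, 28, 28, 35, 28 days — a mix of 28 and 35. Every date is a Thursday.
Each is the 3rd Thursday of its month.
3rd Thursday of September 2016: September 15, 2016.
October 2016 — 3rd Thursday is October 20, 2016.
3rd Thursday of November 2016: November 17, 2016.
December 2016 — 3rd Thursday is December 15, 2016.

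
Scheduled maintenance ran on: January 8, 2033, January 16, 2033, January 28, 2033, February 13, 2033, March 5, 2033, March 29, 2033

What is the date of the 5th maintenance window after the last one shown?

September 25, 2033

The spacing grows by 4 each time: 8, 12, 16, 20, 24 days.
Next gap: 28 days. March 29, 2033 + 28 days = April 26, 2033.
Next gap: 32 days. April 26, 2033 + 32 days = May 28, 2033.
Next gap: 36 days. May 28, 2033 + 36 days = July 3, 2033.
Next gap: 40 days. July 3, 2033 + 40 days = August 12, 2033.
Next gap: 44 days. August 12, 2033 + 44 days = September 25, 2033.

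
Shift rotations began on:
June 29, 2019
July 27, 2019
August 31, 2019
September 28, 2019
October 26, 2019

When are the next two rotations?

November 30, 2019; December 28, 2019

Every date is a Saturday; gaps 28, 35, 28, 28 days.
Each is the last Saturday of its month (at least one falls on the 29th or later, ruling out '4th Saturday').
November 2019 ends with Saturday November 30, 2019.
Last Saturday of December 2019: December 28, 2019.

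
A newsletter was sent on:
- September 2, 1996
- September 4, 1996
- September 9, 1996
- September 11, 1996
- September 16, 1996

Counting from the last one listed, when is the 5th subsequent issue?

Every event lands on a Monday or Wednesday (gaps cycle 2, 5, 2, 5).
So the schedule is: every Monday and Wednesday.
The following Wednesday is September 18, 1996.
The following Monday is September 23, 1996.
Next Wednesday: September 25, 1996.
Next Monday: September 30, 1996.
The following Wednesday is October 2, 1996.

October 2, 1996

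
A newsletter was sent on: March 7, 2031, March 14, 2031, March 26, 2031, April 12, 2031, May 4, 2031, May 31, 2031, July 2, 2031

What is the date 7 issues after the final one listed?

June 30, 2032

Gaps: 7, 12, 17, 22, 27, 32 days — each gap is 5 larger than the previous one.
Next gap: 37 days. July 2, 2031 + 37 days = August 8, 2031.
Next gap: 42 days. August 8, 2031 + 42 days = September 19, 2031.
Next gap: 47 days. September 19, 2031 + 47 days = November 5, 2031.
Next gap: 52 days. November 5, 2031 + 52 days = December 27, 2031.
Next gap: 57 days. December 27, 2031 + 57 days = February 22, 2032.
Next gap: 62 days. February 22, 2032 + 62 days = April 24, 2032.
Next gap: 67 days. April 24, 2032 + 67 days = June 30, 2032.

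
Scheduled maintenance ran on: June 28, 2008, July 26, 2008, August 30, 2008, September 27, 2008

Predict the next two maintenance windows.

All Saturdays; the gaps (28, 35, 28) vary with month length.
This is the last Saturday of each month.
Last Saturday of October 2008: October 25, 2008.
November 2008 ends with Saturday November 29, 2008.

October 25, 2008; November 29, 2008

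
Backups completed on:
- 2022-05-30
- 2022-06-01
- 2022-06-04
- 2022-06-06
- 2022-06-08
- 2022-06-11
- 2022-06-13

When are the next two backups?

The gap pattern 2, 3, 2, 2, 3, 2 repeats every 3 events.
These are the Mondays, Wednesdays and Saturdays of each week.
Next Wednesday: 2022-06-15.
Next Saturday: 2022-06-18.

2022-06-15, 2022-06-18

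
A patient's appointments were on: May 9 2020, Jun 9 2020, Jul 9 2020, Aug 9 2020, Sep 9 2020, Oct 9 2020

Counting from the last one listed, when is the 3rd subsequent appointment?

Gaps: 31, 30, 31, 31, 30 days — not constant. Every event is on the 9th of the month.
Pattern: the 9th of each month.
Next: November 2020 → Nov 9 2020.
December 2020: Dec 9 2020.
Next: January 2021 → Jan 9 2021.

Jan 9 2021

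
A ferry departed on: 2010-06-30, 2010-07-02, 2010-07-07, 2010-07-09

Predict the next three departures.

Gaps: 2, 5, 2 days — not constant, but cyclic with period 2.
The events fall on every Wednesday and Friday.
The following Wednesday is 2010-07-14.
The following Friday is 2010-07-16.
Next Wednesday: 2010-07-21.

2010-07-14, 2010-07-16, 2010-07-21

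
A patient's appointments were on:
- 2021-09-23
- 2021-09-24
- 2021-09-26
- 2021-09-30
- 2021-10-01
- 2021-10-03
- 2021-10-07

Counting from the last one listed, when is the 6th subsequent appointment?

2021-10-21

Every event lands on a Thursday or Friday or Sunday (gaps cycle 1, 2, 4, 1, 2, 4).
So the schedule is: every Thursday, Friday and Sunday.
The following Friday is 2021-10-08.
Next Sunday: 2021-10-10.
Next Thursday: 2021-10-14.
Next Friday: 2021-10-15.
Next Sunday: 2021-10-17.
The following Thursday is 2021-10-21.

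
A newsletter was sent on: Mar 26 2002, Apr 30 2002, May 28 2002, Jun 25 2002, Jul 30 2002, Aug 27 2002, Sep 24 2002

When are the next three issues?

Oct 29 2002, Nov 26 2002, Dec 31 2002

Every date is a Tuesday; gaps 35, 28, 28, 35, 28, 28 days.
Each is the last Tuesday of its month (at least one falls on the 29th or later, ruling out '4th Tuesday').
Last Tuesday of October 2002: Oct 29 2002.
Last Tuesday of November 2002: Nov 26 2002.
Last Tuesday of December 2002: Dec 31 2002.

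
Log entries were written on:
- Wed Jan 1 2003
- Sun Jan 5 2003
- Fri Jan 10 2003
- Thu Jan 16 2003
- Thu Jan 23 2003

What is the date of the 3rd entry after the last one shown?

Wed Feb 19 2003

The spacing grows by 1 each time: 4, 5, 6, 7 days.
Next gap: 8 days. Thu Jan 23 2003 + 8 days = Fri Jan 31 2003.
Next gap: 9 days. Fri Jan 31 2003 + 9 days = Sun Feb 9 2003.
Next gap: 10 days. Sun Feb 9 2003 + 10 days = Wed Feb 19 2003.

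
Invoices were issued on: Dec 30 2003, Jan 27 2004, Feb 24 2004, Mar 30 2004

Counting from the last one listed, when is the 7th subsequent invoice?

Oct 26 2004

Every date is a Tuesday; gaps 28, 28, 35 days.
Each is the last Tuesday of its month (at least one falls on the 29th or later, ruling out '4th Tuesday').
April 2004 ends with Tuesday Apr 27 2004.
Last Tuesday of May 2004: May 25 2004.
Last Tuesday of June 2004: Jun 29 2004.
July 2004 ends with Tuesday Jul 27 2004.
August 2004 ends with Tuesday Aug 31 2004.
Last Tuesday of September 2004: Sep 28 2004.
October 2004 ends with Tuesday Oct 26 2004.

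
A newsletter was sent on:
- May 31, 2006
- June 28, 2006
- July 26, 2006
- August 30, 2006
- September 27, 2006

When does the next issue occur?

Every date is a Wednesday; gaps 28, 28, 35, 28 days.
Each is the last Wednesday of its month (at least one falls on the 29th or later, ruling out '4th Wednesday').
Last Wednesday of October 2006: October 25, 2006.

October 25, 2006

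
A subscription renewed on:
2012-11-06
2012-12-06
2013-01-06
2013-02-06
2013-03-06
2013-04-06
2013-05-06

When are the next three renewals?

Gaps: 30, 31, 31, 28, 31, 30 days — not constant. Every event is on the 6th of the month.
Pattern: the 6th of each month.
Next: June 2013 → 2013-06-06.
July 2013: 2013-07-06.
Next: August 2013 → 2013-08-06.

2013-06-06, 2013-07-06, 2013-08-06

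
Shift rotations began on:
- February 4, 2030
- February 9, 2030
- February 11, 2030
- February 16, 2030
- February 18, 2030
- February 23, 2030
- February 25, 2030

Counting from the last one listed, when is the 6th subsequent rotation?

March 18, 2030

The gap pattern 5, 2, 5, 2, 5, 2 repeats every 2 events.
These are the Mondays and Saturdays of each week.
The following Saturday is March 2, 2030.
The following Monday is March 4, 2030.
The following Saturday is March 9, 2030.
Next Monday: March 11, 2030.
Next Saturday: March 16, 2030.
Next Monday: March 18, 2030.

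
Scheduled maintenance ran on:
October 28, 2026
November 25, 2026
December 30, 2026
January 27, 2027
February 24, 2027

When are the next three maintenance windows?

March 31, 2027; April 28, 2027; May 26, 2027

All Wednesdays; the gaps (28, 35, 28, 28) vary with month length.
This is the last Wednesday of each month.
Last Wednesday of March 2027: March 31, 2027.
April 2027 ends with Wednesday April 28, 2027.
Last Wednesday of May 2027: May 26, 2027.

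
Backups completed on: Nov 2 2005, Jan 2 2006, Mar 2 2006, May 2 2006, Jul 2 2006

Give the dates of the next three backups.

Gaps: 61, 59, 61, 61 days — not constant. Every event is on the 2nd of the month.
Pattern: the 2nd of every 2 months.
Next: September 2006 → Sep 2 2006.
Next: November 2006 → Nov 2 2006.
Next: January 2007 → Jan 2 2007.

Sep 2 2006, Nov 2 2006, Jan 2 2007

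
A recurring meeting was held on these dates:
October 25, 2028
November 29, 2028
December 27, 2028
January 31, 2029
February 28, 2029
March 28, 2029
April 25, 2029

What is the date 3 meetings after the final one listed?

July 25, 2029

All Wednesdays; the gaps (35, 28, 35, 28, 28, 28) vary with month length.
This is the last Wednesday of each month.
May 2029 ends with Wednesday May 30, 2029.
Last Wednesday of June 2029: June 27, 2029.
July 2029 ends with Wednesday July 25, 2029.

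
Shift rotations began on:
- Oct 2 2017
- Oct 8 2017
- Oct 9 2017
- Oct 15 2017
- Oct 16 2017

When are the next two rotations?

Oct 22 2017, Oct 23 2017

Gaps: 6, 1, 6, 1 days — not constant, but cyclic with period 2.
The events fall on every Monday and Sunday.
Next Sunday: Oct 22 2017.
Next Monday: Oct 23 2017.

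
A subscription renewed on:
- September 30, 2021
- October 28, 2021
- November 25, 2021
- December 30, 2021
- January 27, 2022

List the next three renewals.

Every date is a Thursday; gaps 28, 28, 35, 28 days.
Each is the last Thursday of its month (at least one falls on the 29th or later, ruling out '4th Thursday').
February 2022 ends with Thursday February 24, 2022.
Last Thursday of March 2022: March 31, 2022.
April 2022 ends with Thursday April 28, 2022.

February 24, 2022; March 31, 2022; April 28, 2022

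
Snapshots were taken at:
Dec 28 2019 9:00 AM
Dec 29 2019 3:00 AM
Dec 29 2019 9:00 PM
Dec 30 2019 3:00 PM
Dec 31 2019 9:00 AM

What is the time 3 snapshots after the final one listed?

Gaps: 18, 18, 18, 18 hours — each event is 18 hours after the previous one.
Dec 31 2019 9:00 AM + 18 h = Jan 1 2020 3:00 AM.
Jan 1 2020 3:00 AM + 18 h = Jan 1 2020 9:00 PM.
Jan 1 2020 9:00 PM + 18 h = Jan 2 2020 3:00 PM.

Jan 2 2020 3:00 PM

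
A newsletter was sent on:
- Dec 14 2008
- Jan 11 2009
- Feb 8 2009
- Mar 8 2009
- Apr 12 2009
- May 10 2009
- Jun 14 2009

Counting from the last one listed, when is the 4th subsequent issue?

All dates are Sundays, 28, 28, 28, 35, 28, 35 days apart.
Specifically, the 2nd Sunday of each month.
July 2009 — 2nd Sunday is Jul 12 2009.
August 2009 — 2nd Sunday is Aug 9 2009.
2nd Sunday of September 2009: Sep 13 2009.
2nd Sunday of October 2009: Oct 11 2009.

Oct 11 2009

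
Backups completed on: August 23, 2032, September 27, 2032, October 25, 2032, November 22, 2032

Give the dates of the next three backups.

Gaps: 35, 28, 28 days — a mix of 28 and 35. Every date is a Monday.
Each is the 4th Monday of its month.
December 2032 — 4th Monday is December 27, 2032.
4th Monday of January 2033: January 24, 2033.
February 2033 — 4th Monday is February 28, 2033.

December 27, 2032; January 24, 2033; February 28, 2033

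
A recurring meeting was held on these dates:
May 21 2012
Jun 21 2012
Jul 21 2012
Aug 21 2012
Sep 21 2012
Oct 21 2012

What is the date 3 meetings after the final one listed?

Jan 21 2013

Each date is the 21st; the gaps (31, 30, 31, 31, 30) track the month lengths.
The rule is the 21st of each month.
Next: November 2012 → Nov 21 2012.
Next: December 2012 → Dec 21 2012.
Next: January 2013 → Jan 21 2013.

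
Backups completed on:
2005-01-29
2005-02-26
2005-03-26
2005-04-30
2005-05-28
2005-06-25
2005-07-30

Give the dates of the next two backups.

These are Saturdays with 28, 28, 35, 28, 28, 35-day gaps.
Each is the final Saturday of its month — 2005-01-29 is past the 28th, so '4th Saturday' doesn't fit.
Last Saturday of August 2005: 2005-08-27.
Last Saturday of September 2005: 2005-09-24.

2005-08-27, 2005-09-24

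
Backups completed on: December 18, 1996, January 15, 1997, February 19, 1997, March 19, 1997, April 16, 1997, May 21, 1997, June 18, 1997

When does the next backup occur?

July 16, 1997

Gaps: 28, 35, 28, 28, 35, 28 days — a mix of 28 and 35. Every date is a Wednesday.
Each is the 3rd Wednesday of its month.
3rd Wednesday of July 1997: July 16, 1997.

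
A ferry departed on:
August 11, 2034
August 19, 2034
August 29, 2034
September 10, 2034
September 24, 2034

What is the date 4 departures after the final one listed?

Intervals are 8, 10, 12, 14 days — an arithmetic progression with common difference 2.
Next gap: 16 days. September 24, 2034 + 16 days = October 10, 2034.
Next gap: 18 days. October 10, 2034 + 18 days = October 28, 2034.
Next gap: 20 days. October 28, 2034 + 20 days = November 17, 2034.
Next gap: 22 days. November 17, 2034 + 22 days = December 9, 2034.

December 9, 2034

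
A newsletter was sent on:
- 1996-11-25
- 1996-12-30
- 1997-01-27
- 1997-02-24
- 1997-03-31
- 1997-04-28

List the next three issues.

These are Mondays with 35, 28, 28, 35, 28-day gaps.
Each is the final Monday of its month — 1996-12-30 is past the 28th, so '4th Monday' doesn't fit.
May 1997 ends with Monday 1997-05-26.
Last Monday of June 1997: 1997-06-30.
Last Monday of July 1997: 1997-07-28.

1997-05-26, 1997-06-30, 1997-07-28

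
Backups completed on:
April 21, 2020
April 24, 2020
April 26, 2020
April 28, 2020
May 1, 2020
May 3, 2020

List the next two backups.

Gaps: 3, 2, 2, 3, 2 days — not constant, but cyclic with period 3.
The events fall on every Tuesday, Friday and Sunday.
Next Tuesday: May 5, 2020.
Next Friday: May 8, 2020.

May 5, 2020; May 8, 2020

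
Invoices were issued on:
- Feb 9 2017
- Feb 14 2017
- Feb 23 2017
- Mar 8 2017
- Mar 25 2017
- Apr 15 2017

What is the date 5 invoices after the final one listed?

Gaps: 5, 9, 13, 17, 21 days — each gap is 4 larger than the previous one.
Next gap: 25 days. Apr 15 2017 + 25 days = May 10 2017.
Next gap: 29 days. May 10 2017 + 29 days = Jun 8 2017.
Next gap: 33 days. Jun 8 2017 + 33 days = Jul 11 2017.
Next gap: 37 days. Jul 11 2017 + 37 days = Aug 17 2017.
Next gap: 41 days. Aug 17 2017 + 41 days = Sep 27 2017.

Sep 27 2017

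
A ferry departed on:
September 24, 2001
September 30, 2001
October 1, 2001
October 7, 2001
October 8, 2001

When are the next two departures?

October 14, 2001; October 15, 2001

Gaps: 6, 1, 6, 1 days — not constant, but cyclic with period 2.
The events fall on every Monday and Sunday.
The following Sunday is October 14, 2001.
Next Monday: October 15, 2001.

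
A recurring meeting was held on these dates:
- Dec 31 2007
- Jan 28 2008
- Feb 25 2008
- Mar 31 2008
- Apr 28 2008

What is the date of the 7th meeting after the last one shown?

Nov 24 2008

These are Mondays with 28, 28, 35, 28-day gaps.
Each is the final Monday of its month — Dec 31 2007 is past the 28th, so '4th Monday' doesn't fit.
Last Monday of May 2008: May 26 2008.
June 2008 ends with Monday Jun 30 2008.
July 2008 ends with Monday Jul 28 2008.
August 2008 ends with Monday Aug 25 2008.
September 2008 ends with Monday Sep 29 2008.
October 2008 ends with Monday Oct 27 2008.
November 2008 ends with Monday Nov 24 2008.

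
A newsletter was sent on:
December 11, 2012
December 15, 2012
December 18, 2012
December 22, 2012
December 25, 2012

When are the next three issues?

Gaps: 4, 3, 4, 3 days — not constant, but cyclic with period 2.
The events fall on every Tuesday and Saturday.
Next Saturday: December 29, 2012.
The following Tuesday is January 1, 2013.
The following Saturday is January 5, 2013.

December 29, 2012; January 1, 2013; January 5, 2013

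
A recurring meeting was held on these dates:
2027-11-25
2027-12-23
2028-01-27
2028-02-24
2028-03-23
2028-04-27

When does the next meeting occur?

2028-05-25

These are Thursdays at 28- or 35-day spacing (28, 35, 28, 28, 35).
The pattern: 4th Thursday of the month.
4th Thursday of May 2028: 2028-05-25.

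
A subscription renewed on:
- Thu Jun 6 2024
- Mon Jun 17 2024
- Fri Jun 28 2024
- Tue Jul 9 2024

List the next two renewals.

Every event comes 11 days after the last (11, 11, 11).
Tue Jul 9 2024 + 11 days = Sat Jul 20 2024.
Sat Jul 20 2024 + 11 days = Wed Jul 31 2024.

Sat Jul 20 2024, Wed Jul 31 2024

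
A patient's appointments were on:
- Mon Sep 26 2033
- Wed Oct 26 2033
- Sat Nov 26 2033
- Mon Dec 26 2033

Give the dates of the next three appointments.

Each date is the 26th; the gaps (30, 31, 30) track the month lengths.
The rule is the 26th of each month.
Next: January 2034 → Thu Jan 26 2034.
February 2034: Sun Feb 26 2034.
Next: March 2034 → Sun Mar 26 2034.

Thu Jan 26 2034, Sun Feb 26 2034, Sun Mar 26 2034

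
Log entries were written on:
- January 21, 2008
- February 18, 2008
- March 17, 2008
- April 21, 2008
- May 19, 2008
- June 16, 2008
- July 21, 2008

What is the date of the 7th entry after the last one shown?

February 16, 2009

Gaps: 28, 28, 35, 28, 28, 35 days — a mix of 28 and 35. Every date is a Monday.
Each is the 3rd Monday of its month.
3rd Monday of August 2008: August 18, 2008.
3rd Monday of September 2008: September 15, 2008.
3rd Monday of October 2008: October 20, 2008.
3rd Monday of November 2008: November 17, 2008.
December 2008 — 3rd Monday is December 15, 2008.
3rd Monday of January 2009: January 19, 2009.
3rd Monday of February 2009: February 16, 2009.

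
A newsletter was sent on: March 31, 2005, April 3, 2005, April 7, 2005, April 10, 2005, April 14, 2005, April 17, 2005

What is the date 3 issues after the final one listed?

Every event lands on a Thursday or Sunday (gaps cycle 3, 4, 3, 4, 3).
So the schedule is: every Thursday and Sunday.
The following Thursday is April 21, 2005.
The following Sunday is April 24, 2005.
Next Thursday: April 28, 2005.

April 28, 2005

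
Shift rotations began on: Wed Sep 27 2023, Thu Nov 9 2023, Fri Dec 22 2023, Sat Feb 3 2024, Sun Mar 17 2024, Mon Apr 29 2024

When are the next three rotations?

Tue Jun 11 2024, Wed Jul 24 2024, Thu Sep 5 2024

Gaps between consecutive events: 43, 43, 43, 43, 43 days — a constant 43-day interval.
Mon Apr 29 2024 + 43 days = Tue Jun 11 2024.
Tue Jun 11 2024 + 43 days = Wed Jul 24 2024.
Wed Jul 24 2024 + 43 days = Thu Sep 5 2024.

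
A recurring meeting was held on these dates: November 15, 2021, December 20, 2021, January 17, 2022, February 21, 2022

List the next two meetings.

March 21, 2022; April 18, 2022

These are Mondays at 28- or 35-day spacing (35, 28, 35).
The pattern: 3rd Monday of the month.
3rd Monday of March 2022: March 21, 2022.
3rd Monday of April 2022: April 18, 2022.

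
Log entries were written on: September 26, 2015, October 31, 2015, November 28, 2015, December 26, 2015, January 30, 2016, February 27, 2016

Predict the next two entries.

March 26, 2016; April 30, 2016

These are Saturdays with 35, 28, 28, 35, 28-day gaps.
Each is the final Saturday of its month — October 31, 2015 is past the 28th, so '4th Saturday' doesn't fit.
Last Saturday of March 2016: March 26, 2016.
Last Saturday of April 2016: April 30, 2016.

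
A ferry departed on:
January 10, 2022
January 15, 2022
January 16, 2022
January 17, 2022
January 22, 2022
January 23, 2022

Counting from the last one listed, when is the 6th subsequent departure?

February 6, 2022

Gaps: 5, 1, 1, 5, 1 days — not constant, but cyclic with period 3.
The events fall on every Monday, Saturday and Sunday.
The following Monday is January 24, 2022.
The following Saturday is January 29, 2022.
Next Sunday: January 30, 2022.
The following Monday is January 31, 2022.
The following Saturday is February 5, 2022.
Next Sunday: February 6, 2022.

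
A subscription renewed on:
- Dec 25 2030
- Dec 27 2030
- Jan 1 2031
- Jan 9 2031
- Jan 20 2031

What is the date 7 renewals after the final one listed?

Jun 30 2031

The spacing grows by 3 each time: 2, 5, 8, 11 days.
Next gap: 14 days. Jan 20 2031 + 14 days = Feb 3 2031.
Next gap: 17 days. Feb 3 2031 + 17 days = Feb 20 2031.
Next gap: 20 days. Feb 20 2031 + 20 days = Mar 12 2031.
Next gap: 23 days. Mar 12 2031 + 23 days = Apr 4 2031.
Next gap: 26 days. Apr 4 2031 + 26 days = Apr 30 2031.
Next gap: 29 days. Apr 30 2031 + 29 days = May 29 2031.
Next gap: 32 days. May 29 2031 + 32 days = Jun 30 2031.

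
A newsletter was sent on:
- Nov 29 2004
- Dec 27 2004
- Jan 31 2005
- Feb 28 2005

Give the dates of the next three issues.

All Mondays; the gaps (28, 35, 28) vary with month length.
This is the last Monday of each month.
March 2005 ends with Monday Mar 28 2005.
April 2005 ends with Monday Apr 25 2005.
Last Monday of May 2005: May 30 2005.

Mar 28 2005, Apr 25 2005, May 30 2005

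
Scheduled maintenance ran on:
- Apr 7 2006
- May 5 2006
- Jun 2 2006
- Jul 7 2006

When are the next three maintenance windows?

Aug 4 2006, Sep 1 2006, Oct 6 2006

Gaps: 28, 28, 35 days — a mix of 28 and 35. Every date is a Friday.
Each is the 1st Friday of its month.
August 2006 — 1st Friday is Aug 4 2006.
September 2006 — 1st Friday is Sep 1 2006.
October 2006 — 1st Friday is Oct 6 2006.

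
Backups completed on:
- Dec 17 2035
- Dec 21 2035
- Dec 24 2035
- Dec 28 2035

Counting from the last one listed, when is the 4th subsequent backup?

The gap pattern 4, 3, 4 repeats every 2 events.
These are the Mondays and Fridays of each week.
Next Monday: Dec 31 2035.
Next Friday: Jan 4 2036.
The following Monday is Jan 7 2036.
The following Friday is Jan 11 2036.

Jan 11 2036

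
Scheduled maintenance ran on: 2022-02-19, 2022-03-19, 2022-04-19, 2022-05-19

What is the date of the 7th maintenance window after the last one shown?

2022-12-19

The day-of-month is always 19 (28, 31, 30 days between events).
So this recurs on the 19th of each month.
June 2022: 2022-06-19.
July 2022: 2022-07-19.
August 2022: 2022-08-19.
September 2022: 2022-09-19.
October 2022: 2022-10-19.
Next: November 2022 → 2022-11-19.
December 2022: 2022-12-19.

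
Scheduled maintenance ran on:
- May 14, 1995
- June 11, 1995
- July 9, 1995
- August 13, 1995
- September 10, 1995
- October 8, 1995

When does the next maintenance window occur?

November 12, 1995

These are Sundays at 28- or 35-day spacing (28, 28, 35, 28, 28).
The pattern: 2nd Sunday of the month.
November 1995 — 2nd Sunday is November 12, 1995.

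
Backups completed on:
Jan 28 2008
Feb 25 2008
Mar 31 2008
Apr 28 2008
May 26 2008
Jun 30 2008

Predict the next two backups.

These are Mondays with 28, 35, 28, 28, 35-day gaps.
Each is the final Monday of its month — Mar 31 2008 is past the 28th, so '4th Monday' doesn't fit.
Last Monday of July 2008: Jul 28 2008.
August 2008 ends with Monday Aug 25 2008.

Jul 28 2008, Aug 25 2008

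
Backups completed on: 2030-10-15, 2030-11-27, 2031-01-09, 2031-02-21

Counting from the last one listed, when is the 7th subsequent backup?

The spacing is 43, 43, 43 days — always 43 days.
2031-02-21 + 43 days = 2031-04-05.
2031-04-05 + 43 days = 2031-05-18.
2031-05-18 + 43 days = 2031-06-30.
2031-06-30 + 43 days = 2031-08-12.
2031-08-12 + 43 days = 2031-09-24.
2031-09-24 + 43 days = 2031-11-06.
2031-11-06 + 43 days = 2031-12-19.

2031-12-19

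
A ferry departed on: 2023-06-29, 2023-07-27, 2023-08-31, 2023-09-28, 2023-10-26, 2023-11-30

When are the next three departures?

2023-12-28, 2024-01-25, 2024-02-29

Every date is a Thursday; gaps 28, 35, 28, 28, 35 days.
Each is the last Thursday of its month (at least one falls on the 29th or later, ruling out '4th Thursday').
December 2023 ends with Thursday 2023-12-28.
January 2024 ends with Thursday 2024-01-25.
Last Thursday of February 2024: 2024-02-29.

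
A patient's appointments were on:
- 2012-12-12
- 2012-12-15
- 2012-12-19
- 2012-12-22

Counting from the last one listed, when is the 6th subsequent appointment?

Every event lands on a Wednesday or Saturday (gaps cycle 3, 4, 3).
So the schedule is: every Wednesday and Saturday.
The following Wednesday is 2012-12-26.
Next Saturday: 2012-12-29.
The following Wednesday is 2013-01-02.
Next Saturday: 2013-01-05.
Next Wednesday: 2013-01-09.
Next Saturday: 2013-01-12.

2013-01-12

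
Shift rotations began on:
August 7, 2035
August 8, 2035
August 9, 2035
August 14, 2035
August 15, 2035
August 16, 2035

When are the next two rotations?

August 21, 2035; August 22, 2035

The gap pattern 1, 1, 5, 1, 1 repeats every 3 events.
These are the Tuesdays, Wednesdays and Thursdays of each week.
Next Tuesday: August 21, 2035.
Next Wednesday: August 22, 2035.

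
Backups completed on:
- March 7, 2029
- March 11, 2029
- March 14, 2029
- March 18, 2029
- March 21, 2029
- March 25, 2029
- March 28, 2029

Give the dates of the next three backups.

The gap pattern 4, 3, 4, 3, 4, 3 repeats every 2 events.
These are the Wednesdays and Sundays of each week.
Next Sunday: April 1, 2029.
The following Wednesday is April 4, 2029.
The following Sunday is April 8, 2029.

April 1, 2029; April 4, 2029; April 8, 2029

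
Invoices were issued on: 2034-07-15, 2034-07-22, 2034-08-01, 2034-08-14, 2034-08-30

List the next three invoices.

2034-09-18, 2034-10-10, 2034-11-04

The spacing grows by 3 each time: 7, 10, 13, 16 days.
Next gap: 19 days. 2034-08-30 + 19 days = 2034-09-18.
Next gap: 22 days. 2034-09-18 + 22 days = 2034-10-10.
Next gap: 25 days. 2034-10-10 + 25 days = 2034-11-04.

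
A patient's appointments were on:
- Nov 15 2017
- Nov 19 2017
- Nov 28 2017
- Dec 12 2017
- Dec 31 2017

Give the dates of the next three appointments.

Jan 24 2018, Feb 22 2018, Mar 28 2018

The spacing grows by 5 each time: 4, 9, 14, 19 days.
Next gap: 24 days. Dec 31 2017 + 24 days = Jan 24 2018.
Next gap: 29 days. Jan 24 2018 + 29 days = Feb 22 2018.
Next gap: 34 days. Feb 22 2018 + 34 days = Mar 28 2018.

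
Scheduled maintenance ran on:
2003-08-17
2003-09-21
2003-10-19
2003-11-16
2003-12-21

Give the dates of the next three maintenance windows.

2004-01-18, 2004-02-15, 2004-03-21

These are Sundays at 28- or 35-day spacing (35, 28, 28, 35).
The pattern: 3rd Sunday of the month.
3rd Sunday of January 2004: 2004-01-18.
February 2004 — 3rd Sunday is 2004-02-15.
March 2004 — 3rd Sunday is 2004-03-21.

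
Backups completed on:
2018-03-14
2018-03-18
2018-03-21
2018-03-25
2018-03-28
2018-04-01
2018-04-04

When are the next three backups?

2018-04-08, 2018-04-11, 2018-04-15

The gap pattern 4, 3, 4, 3, 4, 3 repeats every 2 events.
These are the Wednesdays and Sundays of each week.
The following Sunday is 2018-04-08.
The following Wednesday is 2018-04-11.
The following Sunday is 2018-04-15.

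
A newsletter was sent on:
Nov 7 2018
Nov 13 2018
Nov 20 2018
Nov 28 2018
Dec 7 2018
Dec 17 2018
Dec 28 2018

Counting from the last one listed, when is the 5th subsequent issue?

Gaps: 6, 7, 8, 9, 10, 11 days — each gap is 1 larger than the previous one.
Next gap: 12 days. Dec 28 2018 + 12 days = Jan 9 2019.
Next gap: 13 days. Jan 9 2019 + 13 days = Jan 22 2019.
Next gap: 14 days. Jan 22 2019 + 14 days = Feb 5 2019.
Next gap: 15 days. Feb 5 2019 + 15 days = Feb 20 2019.
Next gap: 16 days. Feb 20 2019 + 16 days = Mar 8 2019.

Mar 8 2019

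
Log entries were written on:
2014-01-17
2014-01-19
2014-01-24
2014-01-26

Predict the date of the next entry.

2014-01-31

Every event lands on a Friday or Sunday (gaps cycle 2, 5, 2).
So the schedule is: every Friday and Sunday.
Next Friday: 2014-01-31.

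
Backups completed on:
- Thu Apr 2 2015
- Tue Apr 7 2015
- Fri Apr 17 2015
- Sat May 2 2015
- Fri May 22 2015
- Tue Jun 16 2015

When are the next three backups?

Intervals are 5, 10, 15, 20, 25 days — an arithmetic progression with common difference 5.
Next gap: 30 days. Tue Jun 16 2015 + 30 days = Thu Jul 16 2015.
Next gap: 35 days. Thu Jul 16 2015 + 35 days = Thu Aug 20 2015.
Next gap: 40 days. Thu Aug 20 2015 + 40 days = Tue Sep 29 2015.

Thu Jul 16 2015, Thu Aug 20 2015, Tue Sep 29 2015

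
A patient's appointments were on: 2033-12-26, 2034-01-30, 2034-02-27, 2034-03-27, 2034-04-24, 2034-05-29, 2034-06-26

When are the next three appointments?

All Mondays; the gaps (35, 28, 28, 28, 35, 28) vary with month length.
This is the last Monday of each month.
July 2034 ends with Monday 2034-07-31.
August 2034 ends with Monday 2034-08-28.
Last Monday of September 2034: 2034-09-25.

2034-07-31, 2034-08-28, 2034-09-25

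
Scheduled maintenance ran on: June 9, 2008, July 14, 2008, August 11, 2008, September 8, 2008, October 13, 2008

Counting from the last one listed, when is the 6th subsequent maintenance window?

April 13, 2009

Gaps: 35, 28, 28, 35 days — a mix of 28 and 35. Every date is a Monday.
Each is the 2nd Monday of its month.
2nd Monday of November 2008: November 10, 2008.
2nd Monday of December 2008: December 8, 2008.
January 2009 — 2nd Monday is January 12, 2009.
February 2009 — 2nd Monday is February 9, 2009.
2nd Monday of March 2009: March 9, 2009.
April 2009 — 2nd Monday is April 13, 2009.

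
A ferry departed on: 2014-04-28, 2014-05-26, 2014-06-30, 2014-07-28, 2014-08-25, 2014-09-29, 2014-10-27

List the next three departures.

2014-11-24, 2014-12-29, 2015-01-26

Every date is a Monday; gaps 28, 35, 28, 28, 35, 28 days.
Each is the last Monday of its month (at least one falls on the 29th or later, ruling out '4th Monday').
November 2014 ends with Monday 2014-11-24.
Last Monday of December 2014: 2014-12-29.
January 2015 ends with Monday 2015-01-26.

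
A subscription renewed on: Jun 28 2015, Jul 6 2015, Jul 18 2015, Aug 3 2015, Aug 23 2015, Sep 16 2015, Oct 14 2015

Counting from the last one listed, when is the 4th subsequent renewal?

Gaps: 8, 12, 16, 20, 24, 28 days — each gap is 4 larger than the previous one.
Next gap: 32 days. Oct 14 2015 + 32 days = Nov 15 2015.
Next gap: 36 days. Nov 15 2015 + 36 days = Dec 21 2015.
Next gap: 40 days. Dec 21 2015 + 40 days = Jan 30 2016.
Next gap: 44 days. Jan 30 2016 + 44 days = Mar 14 2016.

Mar 14 2016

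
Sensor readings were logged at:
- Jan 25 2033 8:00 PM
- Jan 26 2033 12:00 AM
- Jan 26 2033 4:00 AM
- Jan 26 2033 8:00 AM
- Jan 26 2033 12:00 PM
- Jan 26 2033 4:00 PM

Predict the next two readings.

Jan 26 2033 8:00 PM, Jan 27 2033 12:00 AM

Gaps: 4, 4, 4, 4, 4 hours — each event is 4 hours after the previous one.
Jan 26 2033 4:00 PM + 4 h = Jan 26 2033 8:00 PM.
Jan 26 2033 8:00 PM + 4 h = Jan 27 2033 12:00 AM.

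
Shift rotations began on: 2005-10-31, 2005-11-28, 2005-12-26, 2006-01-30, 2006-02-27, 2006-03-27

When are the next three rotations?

2006-04-24, 2006-05-29, 2006-06-26

All Mondays; the gaps (28, 28, 35, 28, 28) vary with month length.
This is the last Monday of each month.
Last Monday of April 2006: 2006-04-24.
May 2006 ends with Monday 2006-05-29.
Last Monday of June 2006: 2006-06-26.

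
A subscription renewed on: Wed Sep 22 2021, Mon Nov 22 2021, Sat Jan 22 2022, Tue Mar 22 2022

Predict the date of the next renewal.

The day-of-month is always 22 (61, 61, 59 days between events).
So this recurs on the 22nd of every 2 months.
May 2022: Sun May 22 2022.

Sun May 22 2022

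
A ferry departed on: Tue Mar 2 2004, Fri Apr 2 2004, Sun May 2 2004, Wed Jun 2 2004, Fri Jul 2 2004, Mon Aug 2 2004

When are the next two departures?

The day-of-month is always 2 (31, 30, 31, 30, 31 days between events).
So this recurs on the 2nd of each month.
Next: September 2004 → Thu Sep 2 2004.
October 2004: Sat Oct 2 2004.

Thu Sep 2 2004, Sat Oct 2 2004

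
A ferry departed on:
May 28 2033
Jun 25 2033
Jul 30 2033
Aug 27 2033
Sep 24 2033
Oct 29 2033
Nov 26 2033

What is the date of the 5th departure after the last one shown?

Every date is a Saturday; gaps 28, 35, 28, 28, 35, 28 days.
Each is the last Saturday of its month (at least one falls on the 29th or later, ruling out '4th Saturday').
Last Saturday of December 2033: Dec 31 2033.
Last Saturday of January 2034: Jan 28 2034.
February 2034 ends with Saturday Feb 25 2034.
March 2034 ends with Saturday Mar 25 2034.
Last Saturday of April 2034: Apr 29 2034.

Apr 29 2034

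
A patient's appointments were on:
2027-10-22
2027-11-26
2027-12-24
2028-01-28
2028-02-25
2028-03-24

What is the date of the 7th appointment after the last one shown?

All dates are Fridays, 35, 28, 35, 28, 28 days apart.
Specifically, the 4th Friday of each month.
4th Friday of April 2028: 2028-04-28.
May 2028 — 4th Friday is 2028-05-26.
4th Friday of June 2028: 2028-06-23.
July 2028 — 4th Friday is 2028-07-28.
4th Friday of August 2028: 2028-08-25.
4th Friday of September 2028: 2028-09-22.
4th Friday of October 2028: 2028-10-27.

2028-10-27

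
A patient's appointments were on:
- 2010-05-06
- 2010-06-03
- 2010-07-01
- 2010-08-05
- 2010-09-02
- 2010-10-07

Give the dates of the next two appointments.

Gaps: 28, 28, 35, 28, 35 days — a mix of 28 and 35. Every date is a Thursday.
Each is the 1st Thursday of its month.
1st Thursday of November 2010: 2010-11-04.
December 2010 — 1st Thursday is 2010-12-02.

2010-11-04, 2010-12-02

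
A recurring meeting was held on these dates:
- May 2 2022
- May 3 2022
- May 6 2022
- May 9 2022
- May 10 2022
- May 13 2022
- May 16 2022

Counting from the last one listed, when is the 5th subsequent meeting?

May 27 2022

Every event lands on a Monday or Tuesday or Friday (gaps cycle 1, 3, 3, 1, 3, 3).
So the schedule is: every Monday, Tuesday and Friday.
Next Tuesday: May 17 2022.
The following Friday is May 20 2022.
Next Monday: May 23 2022.
The following Tuesday is May 24 2022.
Next Friday: May 27 2022.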